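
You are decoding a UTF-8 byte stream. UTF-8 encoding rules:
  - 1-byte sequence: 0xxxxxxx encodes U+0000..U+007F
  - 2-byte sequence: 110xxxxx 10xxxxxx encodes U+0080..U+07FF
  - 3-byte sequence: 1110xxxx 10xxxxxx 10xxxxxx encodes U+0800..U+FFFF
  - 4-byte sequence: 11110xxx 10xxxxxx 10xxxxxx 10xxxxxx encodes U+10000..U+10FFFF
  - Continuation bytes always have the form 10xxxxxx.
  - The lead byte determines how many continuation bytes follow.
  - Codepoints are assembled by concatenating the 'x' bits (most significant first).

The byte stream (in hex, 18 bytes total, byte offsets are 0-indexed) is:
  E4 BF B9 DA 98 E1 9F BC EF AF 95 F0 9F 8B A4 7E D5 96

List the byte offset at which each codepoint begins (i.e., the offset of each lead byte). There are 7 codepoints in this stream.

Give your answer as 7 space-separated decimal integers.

Byte[0]=E4: 3-byte lead, need 2 cont bytes. acc=0x4
Byte[1]=BF: continuation. acc=(acc<<6)|0x3F=0x13F
Byte[2]=B9: continuation. acc=(acc<<6)|0x39=0x4FF9
Completed: cp=U+4FF9 (starts at byte 0)
Byte[3]=DA: 2-byte lead, need 1 cont bytes. acc=0x1A
Byte[4]=98: continuation. acc=(acc<<6)|0x18=0x698
Completed: cp=U+0698 (starts at byte 3)
Byte[5]=E1: 3-byte lead, need 2 cont bytes. acc=0x1
Byte[6]=9F: continuation. acc=(acc<<6)|0x1F=0x5F
Byte[7]=BC: continuation. acc=(acc<<6)|0x3C=0x17FC
Completed: cp=U+17FC (starts at byte 5)
Byte[8]=EF: 3-byte lead, need 2 cont bytes. acc=0xF
Byte[9]=AF: continuation. acc=(acc<<6)|0x2F=0x3EF
Byte[10]=95: continuation. acc=(acc<<6)|0x15=0xFBD5
Completed: cp=U+FBD5 (starts at byte 8)
Byte[11]=F0: 4-byte lead, need 3 cont bytes. acc=0x0
Byte[12]=9F: continuation. acc=(acc<<6)|0x1F=0x1F
Byte[13]=8B: continuation. acc=(acc<<6)|0x0B=0x7CB
Byte[14]=A4: continuation. acc=(acc<<6)|0x24=0x1F2E4
Completed: cp=U+1F2E4 (starts at byte 11)
Byte[15]=7E: 1-byte ASCII. cp=U+007E
Byte[16]=D5: 2-byte lead, need 1 cont bytes. acc=0x15
Byte[17]=96: continuation. acc=(acc<<6)|0x16=0x556
Completed: cp=U+0556 (starts at byte 16)

Answer: 0 3 5 8 11 15 16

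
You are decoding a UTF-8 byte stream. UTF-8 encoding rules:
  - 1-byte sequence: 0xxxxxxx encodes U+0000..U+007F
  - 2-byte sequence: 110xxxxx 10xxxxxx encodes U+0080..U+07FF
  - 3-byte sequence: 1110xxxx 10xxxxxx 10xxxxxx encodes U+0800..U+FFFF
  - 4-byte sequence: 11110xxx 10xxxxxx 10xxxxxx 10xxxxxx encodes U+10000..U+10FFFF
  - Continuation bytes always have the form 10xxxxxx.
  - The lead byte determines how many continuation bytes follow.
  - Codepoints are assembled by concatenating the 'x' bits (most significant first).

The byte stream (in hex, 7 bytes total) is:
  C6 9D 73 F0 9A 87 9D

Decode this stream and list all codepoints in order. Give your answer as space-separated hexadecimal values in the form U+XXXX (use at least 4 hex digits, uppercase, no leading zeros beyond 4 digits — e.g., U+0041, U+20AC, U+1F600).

Answer: U+019D U+0073 U+1A1DD

Derivation:
Byte[0]=C6: 2-byte lead, need 1 cont bytes. acc=0x6
Byte[1]=9D: continuation. acc=(acc<<6)|0x1D=0x19D
Completed: cp=U+019D (starts at byte 0)
Byte[2]=73: 1-byte ASCII. cp=U+0073
Byte[3]=F0: 4-byte lead, need 3 cont bytes. acc=0x0
Byte[4]=9A: continuation. acc=(acc<<6)|0x1A=0x1A
Byte[5]=87: continuation. acc=(acc<<6)|0x07=0x687
Byte[6]=9D: continuation. acc=(acc<<6)|0x1D=0x1A1DD
Completed: cp=U+1A1DD (starts at byte 3)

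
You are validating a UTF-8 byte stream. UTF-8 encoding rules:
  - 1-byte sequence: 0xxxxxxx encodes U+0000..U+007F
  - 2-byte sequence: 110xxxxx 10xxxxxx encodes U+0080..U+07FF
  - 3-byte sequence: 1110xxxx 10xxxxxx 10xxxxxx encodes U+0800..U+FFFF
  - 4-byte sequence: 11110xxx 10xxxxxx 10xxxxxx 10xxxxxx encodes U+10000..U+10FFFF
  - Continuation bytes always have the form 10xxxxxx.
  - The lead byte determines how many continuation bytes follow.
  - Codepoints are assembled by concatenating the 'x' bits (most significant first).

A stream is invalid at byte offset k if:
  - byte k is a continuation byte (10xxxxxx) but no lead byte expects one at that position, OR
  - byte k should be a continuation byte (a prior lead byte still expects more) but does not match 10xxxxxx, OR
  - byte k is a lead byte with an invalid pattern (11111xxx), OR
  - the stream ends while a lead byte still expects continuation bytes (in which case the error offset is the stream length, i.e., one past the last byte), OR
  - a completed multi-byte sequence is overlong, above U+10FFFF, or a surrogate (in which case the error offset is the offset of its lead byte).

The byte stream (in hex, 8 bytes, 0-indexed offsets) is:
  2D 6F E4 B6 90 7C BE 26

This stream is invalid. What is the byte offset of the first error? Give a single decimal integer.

Byte[0]=2D: 1-byte ASCII. cp=U+002D
Byte[1]=6F: 1-byte ASCII. cp=U+006F
Byte[2]=E4: 3-byte lead, need 2 cont bytes. acc=0x4
Byte[3]=B6: continuation. acc=(acc<<6)|0x36=0x136
Byte[4]=90: continuation. acc=(acc<<6)|0x10=0x4D90
Completed: cp=U+4D90 (starts at byte 2)
Byte[5]=7C: 1-byte ASCII. cp=U+007C
Byte[6]=BE: INVALID lead byte (not 0xxx/110x/1110/11110)

Answer: 6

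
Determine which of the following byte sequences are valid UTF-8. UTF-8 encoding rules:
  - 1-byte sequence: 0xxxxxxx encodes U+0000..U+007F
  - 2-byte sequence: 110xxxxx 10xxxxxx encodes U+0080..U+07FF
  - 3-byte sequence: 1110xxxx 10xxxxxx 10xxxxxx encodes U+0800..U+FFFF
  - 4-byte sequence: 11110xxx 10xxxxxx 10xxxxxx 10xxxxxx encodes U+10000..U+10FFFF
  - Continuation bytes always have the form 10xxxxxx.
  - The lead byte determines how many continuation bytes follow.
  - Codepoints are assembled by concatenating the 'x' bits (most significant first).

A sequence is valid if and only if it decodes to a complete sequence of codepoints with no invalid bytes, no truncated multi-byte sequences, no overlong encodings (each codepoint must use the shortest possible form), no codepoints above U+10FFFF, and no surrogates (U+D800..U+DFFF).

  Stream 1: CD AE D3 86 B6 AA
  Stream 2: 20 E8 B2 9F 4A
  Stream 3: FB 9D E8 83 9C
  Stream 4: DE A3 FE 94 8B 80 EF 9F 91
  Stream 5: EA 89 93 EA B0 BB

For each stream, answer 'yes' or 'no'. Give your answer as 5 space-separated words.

Stream 1: error at byte offset 4. INVALID
Stream 2: decodes cleanly. VALID
Stream 3: error at byte offset 0. INVALID
Stream 4: error at byte offset 2. INVALID
Stream 5: decodes cleanly. VALID

Answer: no yes no no yes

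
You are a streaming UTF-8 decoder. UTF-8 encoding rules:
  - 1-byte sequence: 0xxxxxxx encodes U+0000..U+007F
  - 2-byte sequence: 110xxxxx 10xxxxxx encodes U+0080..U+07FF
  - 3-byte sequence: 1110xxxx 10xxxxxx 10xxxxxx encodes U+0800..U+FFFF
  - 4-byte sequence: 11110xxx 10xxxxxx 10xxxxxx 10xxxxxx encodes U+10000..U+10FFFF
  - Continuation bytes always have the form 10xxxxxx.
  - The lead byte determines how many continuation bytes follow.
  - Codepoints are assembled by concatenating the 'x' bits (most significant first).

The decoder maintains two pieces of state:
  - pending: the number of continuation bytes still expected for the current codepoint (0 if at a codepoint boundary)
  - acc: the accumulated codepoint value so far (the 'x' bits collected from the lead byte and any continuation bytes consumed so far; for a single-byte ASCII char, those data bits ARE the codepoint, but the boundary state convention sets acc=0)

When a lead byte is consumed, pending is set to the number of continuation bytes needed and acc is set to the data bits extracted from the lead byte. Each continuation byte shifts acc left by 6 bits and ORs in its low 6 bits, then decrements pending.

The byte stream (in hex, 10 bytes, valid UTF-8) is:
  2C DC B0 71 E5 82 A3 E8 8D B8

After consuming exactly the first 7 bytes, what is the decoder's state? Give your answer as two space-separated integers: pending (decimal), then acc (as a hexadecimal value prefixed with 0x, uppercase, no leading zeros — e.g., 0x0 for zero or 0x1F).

Byte[0]=2C: 1-byte. pending=0, acc=0x0
Byte[1]=DC: 2-byte lead. pending=1, acc=0x1C
Byte[2]=B0: continuation. acc=(acc<<6)|0x30=0x730, pending=0
Byte[3]=71: 1-byte. pending=0, acc=0x0
Byte[4]=E5: 3-byte lead. pending=2, acc=0x5
Byte[5]=82: continuation. acc=(acc<<6)|0x02=0x142, pending=1
Byte[6]=A3: continuation. acc=(acc<<6)|0x23=0x50A3, pending=0

Answer: 0 0x50A3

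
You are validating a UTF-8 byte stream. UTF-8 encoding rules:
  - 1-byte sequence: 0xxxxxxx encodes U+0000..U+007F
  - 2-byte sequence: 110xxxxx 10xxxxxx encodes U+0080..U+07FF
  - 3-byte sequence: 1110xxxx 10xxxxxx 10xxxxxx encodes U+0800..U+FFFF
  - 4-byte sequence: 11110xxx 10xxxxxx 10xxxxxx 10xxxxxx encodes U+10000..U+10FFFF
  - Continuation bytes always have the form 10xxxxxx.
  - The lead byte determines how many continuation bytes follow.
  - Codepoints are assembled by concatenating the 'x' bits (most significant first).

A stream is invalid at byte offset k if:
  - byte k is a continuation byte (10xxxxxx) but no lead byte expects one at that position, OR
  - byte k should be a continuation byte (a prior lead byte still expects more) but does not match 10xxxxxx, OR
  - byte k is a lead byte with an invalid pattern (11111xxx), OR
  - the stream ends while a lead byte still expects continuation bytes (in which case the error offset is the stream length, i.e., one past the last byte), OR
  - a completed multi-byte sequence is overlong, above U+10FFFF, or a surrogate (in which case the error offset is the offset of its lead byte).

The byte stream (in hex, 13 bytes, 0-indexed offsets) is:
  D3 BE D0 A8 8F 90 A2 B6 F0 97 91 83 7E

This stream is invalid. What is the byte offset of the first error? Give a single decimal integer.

Answer: 4

Derivation:
Byte[0]=D3: 2-byte lead, need 1 cont bytes. acc=0x13
Byte[1]=BE: continuation. acc=(acc<<6)|0x3E=0x4FE
Completed: cp=U+04FE (starts at byte 0)
Byte[2]=D0: 2-byte lead, need 1 cont bytes. acc=0x10
Byte[3]=A8: continuation. acc=(acc<<6)|0x28=0x428
Completed: cp=U+0428 (starts at byte 2)
Byte[4]=8F: INVALID lead byte (not 0xxx/110x/1110/11110)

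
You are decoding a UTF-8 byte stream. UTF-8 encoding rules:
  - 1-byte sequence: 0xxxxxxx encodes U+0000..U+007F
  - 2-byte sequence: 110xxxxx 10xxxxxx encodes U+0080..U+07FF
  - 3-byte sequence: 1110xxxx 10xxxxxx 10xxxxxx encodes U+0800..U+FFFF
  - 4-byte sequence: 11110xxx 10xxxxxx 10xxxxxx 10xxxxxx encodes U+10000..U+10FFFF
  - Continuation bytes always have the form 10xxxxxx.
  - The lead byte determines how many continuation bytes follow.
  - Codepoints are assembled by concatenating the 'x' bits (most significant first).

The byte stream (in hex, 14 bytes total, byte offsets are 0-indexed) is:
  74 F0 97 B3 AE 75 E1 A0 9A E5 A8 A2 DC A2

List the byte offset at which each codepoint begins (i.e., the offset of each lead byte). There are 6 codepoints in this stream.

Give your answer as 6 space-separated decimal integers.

Answer: 0 1 5 6 9 12

Derivation:
Byte[0]=74: 1-byte ASCII. cp=U+0074
Byte[1]=F0: 4-byte lead, need 3 cont bytes. acc=0x0
Byte[2]=97: continuation. acc=(acc<<6)|0x17=0x17
Byte[3]=B3: continuation. acc=(acc<<6)|0x33=0x5F3
Byte[4]=AE: continuation. acc=(acc<<6)|0x2E=0x17CEE
Completed: cp=U+17CEE (starts at byte 1)
Byte[5]=75: 1-byte ASCII. cp=U+0075
Byte[6]=E1: 3-byte lead, need 2 cont bytes. acc=0x1
Byte[7]=A0: continuation. acc=(acc<<6)|0x20=0x60
Byte[8]=9A: continuation. acc=(acc<<6)|0x1A=0x181A
Completed: cp=U+181A (starts at byte 6)
Byte[9]=E5: 3-byte lead, need 2 cont bytes. acc=0x5
Byte[10]=A8: continuation. acc=(acc<<6)|0x28=0x168
Byte[11]=A2: continuation. acc=(acc<<6)|0x22=0x5A22
Completed: cp=U+5A22 (starts at byte 9)
Byte[12]=DC: 2-byte lead, need 1 cont bytes. acc=0x1C
Byte[13]=A2: continuation. acc=(acc<<6)|0x22=0x722
Completed: cp=U+0722 (starts at byte 12)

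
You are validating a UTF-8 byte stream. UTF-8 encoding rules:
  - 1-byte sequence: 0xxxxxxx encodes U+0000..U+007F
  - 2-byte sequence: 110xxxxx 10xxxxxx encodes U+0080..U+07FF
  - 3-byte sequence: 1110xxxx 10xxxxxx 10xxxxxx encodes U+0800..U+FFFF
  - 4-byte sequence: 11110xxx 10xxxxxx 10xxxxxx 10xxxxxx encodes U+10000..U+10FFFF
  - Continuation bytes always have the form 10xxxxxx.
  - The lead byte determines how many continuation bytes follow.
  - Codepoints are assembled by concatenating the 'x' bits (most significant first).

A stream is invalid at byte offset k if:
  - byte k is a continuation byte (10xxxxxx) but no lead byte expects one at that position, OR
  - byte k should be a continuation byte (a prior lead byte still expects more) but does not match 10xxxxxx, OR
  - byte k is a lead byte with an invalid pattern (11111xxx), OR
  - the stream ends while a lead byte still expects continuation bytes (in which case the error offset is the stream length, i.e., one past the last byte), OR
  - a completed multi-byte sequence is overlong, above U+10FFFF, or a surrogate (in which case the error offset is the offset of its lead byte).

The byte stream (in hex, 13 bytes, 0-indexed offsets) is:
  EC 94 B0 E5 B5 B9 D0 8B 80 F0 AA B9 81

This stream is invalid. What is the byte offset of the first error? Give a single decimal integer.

Answer: 8

Derivation:
Byte[0]=EC: 3-byte lead, need 2 cont bytes. acc=0xC
Byte[1]=94: continuation. acc=(acc<<6)|0x14=0x314
Byte[2]=B0: continuation. acc=(acc<<6)|0x30=0xC530
Completed: cp=U+C530 (starts at byte 0)
Byte[3]=E5: 3-byte lead, need 2 cont bytes. acc=0x5
Byte[4]=B5: continuation. acc=(acc<<6)|0x35=0x175
Byte[5]=B9: continuation. acc=(acc<<6)|0x39=0x5D79
Completed: cp=U+5D79 (starts at byte 3)
Byte[6]=D0: 2-byte lead, need 1 cont bytes. acc=0x10
Byte[7]=8B: continuation. acc=(acc<<6)|0x0B=0x40B
Completed: cp=U+040B (starts at byte 6)
Byte[8]=80: INVALID lead byte (not 0xxx/110x/1110/11110)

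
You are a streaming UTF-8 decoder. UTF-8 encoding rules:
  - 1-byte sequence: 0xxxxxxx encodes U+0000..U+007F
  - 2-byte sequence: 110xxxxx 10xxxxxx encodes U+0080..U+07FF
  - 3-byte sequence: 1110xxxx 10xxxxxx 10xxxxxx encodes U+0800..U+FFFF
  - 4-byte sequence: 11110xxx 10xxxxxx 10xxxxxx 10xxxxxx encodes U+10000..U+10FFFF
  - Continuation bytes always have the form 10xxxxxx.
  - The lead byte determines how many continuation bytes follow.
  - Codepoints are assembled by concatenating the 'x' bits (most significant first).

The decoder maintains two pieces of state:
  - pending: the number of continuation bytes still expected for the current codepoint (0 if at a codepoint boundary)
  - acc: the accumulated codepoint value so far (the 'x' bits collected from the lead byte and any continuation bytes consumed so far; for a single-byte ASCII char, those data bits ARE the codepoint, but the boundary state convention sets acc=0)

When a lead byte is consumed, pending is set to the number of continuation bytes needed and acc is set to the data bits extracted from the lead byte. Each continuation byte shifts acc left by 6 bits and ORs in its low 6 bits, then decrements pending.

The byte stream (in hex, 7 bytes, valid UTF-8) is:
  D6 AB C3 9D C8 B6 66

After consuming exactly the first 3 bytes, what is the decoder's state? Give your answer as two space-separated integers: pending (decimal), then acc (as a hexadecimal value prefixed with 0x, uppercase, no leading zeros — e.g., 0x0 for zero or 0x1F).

Byte[0]=D6: 2-byte lead. pending=1, acc=0x16
Byte[1]=AB: continuation. acc=(acc<<6)|0x2B=0x5AB, pending=0
Byte[2]=C3: 2-byte lead. pending=1, acc=0x3

Answer: 1 0x3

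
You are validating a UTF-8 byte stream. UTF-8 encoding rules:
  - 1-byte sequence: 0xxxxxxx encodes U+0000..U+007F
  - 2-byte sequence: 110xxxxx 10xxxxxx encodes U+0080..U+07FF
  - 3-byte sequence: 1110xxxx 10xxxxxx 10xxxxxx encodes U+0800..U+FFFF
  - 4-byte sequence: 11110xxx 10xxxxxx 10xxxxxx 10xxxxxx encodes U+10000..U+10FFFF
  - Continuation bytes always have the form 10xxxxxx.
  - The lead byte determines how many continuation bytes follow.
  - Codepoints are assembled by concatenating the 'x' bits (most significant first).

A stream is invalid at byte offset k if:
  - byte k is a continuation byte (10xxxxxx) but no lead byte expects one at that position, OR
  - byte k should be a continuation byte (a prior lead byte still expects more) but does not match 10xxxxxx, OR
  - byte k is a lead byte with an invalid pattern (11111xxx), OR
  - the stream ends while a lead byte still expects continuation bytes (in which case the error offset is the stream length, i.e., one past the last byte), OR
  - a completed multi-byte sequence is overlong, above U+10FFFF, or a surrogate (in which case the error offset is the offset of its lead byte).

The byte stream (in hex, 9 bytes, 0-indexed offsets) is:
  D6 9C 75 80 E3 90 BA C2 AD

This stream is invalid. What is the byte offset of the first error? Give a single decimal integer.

Byte[0]=D6: 2-byte lead, need 1 cont bytes. acc=0x16
Byte[1]=9C: continuation. acc=(acc<<6)|0x1C=0x59C
Completed: cp=U+059C (starts at byte 0)
Byte[2]=75: 1-byte ASCII. cp=U+0075
Byte[3]=80: INVALID lead byte (not 0xxx/110x/1110/11110)

Answer: 3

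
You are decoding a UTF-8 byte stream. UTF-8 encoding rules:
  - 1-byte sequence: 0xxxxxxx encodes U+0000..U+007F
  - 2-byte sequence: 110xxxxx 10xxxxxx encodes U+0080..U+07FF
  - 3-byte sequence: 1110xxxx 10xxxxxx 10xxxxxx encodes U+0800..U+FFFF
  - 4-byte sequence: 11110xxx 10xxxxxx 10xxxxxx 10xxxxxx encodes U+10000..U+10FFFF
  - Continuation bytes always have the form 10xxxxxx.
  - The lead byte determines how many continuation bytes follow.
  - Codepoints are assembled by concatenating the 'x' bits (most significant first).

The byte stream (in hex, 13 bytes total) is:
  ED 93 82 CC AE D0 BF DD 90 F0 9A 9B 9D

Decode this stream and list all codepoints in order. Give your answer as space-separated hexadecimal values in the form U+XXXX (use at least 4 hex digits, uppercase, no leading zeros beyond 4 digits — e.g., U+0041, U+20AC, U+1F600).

Answer: U+D4C2 U+032E U+043F U+0750 U+1A6DD

Derivation:
Byte[0]=ED: 3-byte lead, need 2 cont bytes. acc=0xD
Byte[1]=93: continuation. acc=(acc<<6)|0x13=0x353
Byte[2]=82: continuation. acc=(acc<<6)|0x02=0xD4C2
Completed: cp=U+D4C2 (starts at byte 0)
Byte[3]=CC: 2-byte lead, need 1 cont bytes. acc=0xC
Byte[4]=AE: continuation. acc=(acc<<6)|0x2E=0x32E
Completed: cp=U+032E (starts at byte 3)
Byte[5]=D0: 2-byte lead, need 1 cont bytes. acc=0x10
Byte[6]=BF: continuation. acc=(acc<<6)|0x3F=0x43F
Completed: cp=U+043F (starts at byte 5)
Byte[7]=DD: 2-byte lead, need 1 cont bytes. acc=0x1D
Byte[8]=90: continuation. acc=(acc<<6)|0x10=0x750
Completed: cp=U+0750 (starts at byte 7)
Byte[9]=F0: 4-byte lead, need 3 cont bytes. acc=0x0
Byte[10]=9A: continuation. acc=(acc<<6)|0x1A=0x1A
Byte[11]=9B: continuation. acc=(acc<<6)|0x1B=0x69B
Byte[12]=9D: continuation. acc=(acc<<6)|0x1D=0x1A6DD
Completed: cp=U+1A6DD (starts at byte 9)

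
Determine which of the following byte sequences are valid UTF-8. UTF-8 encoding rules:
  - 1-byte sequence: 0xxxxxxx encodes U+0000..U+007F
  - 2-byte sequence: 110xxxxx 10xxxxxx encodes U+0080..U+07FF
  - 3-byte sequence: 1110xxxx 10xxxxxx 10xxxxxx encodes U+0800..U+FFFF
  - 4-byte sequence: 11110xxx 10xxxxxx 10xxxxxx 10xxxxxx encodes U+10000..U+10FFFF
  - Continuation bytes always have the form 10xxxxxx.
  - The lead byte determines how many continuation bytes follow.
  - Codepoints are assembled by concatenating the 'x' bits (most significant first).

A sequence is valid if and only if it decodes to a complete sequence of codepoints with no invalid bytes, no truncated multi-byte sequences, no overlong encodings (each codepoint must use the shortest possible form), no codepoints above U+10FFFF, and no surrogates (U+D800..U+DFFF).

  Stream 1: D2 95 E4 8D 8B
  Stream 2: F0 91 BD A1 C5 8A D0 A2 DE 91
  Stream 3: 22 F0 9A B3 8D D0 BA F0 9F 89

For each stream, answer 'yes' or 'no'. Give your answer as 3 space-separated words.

Stream 1: decodes cleanly. VALID
Stream 2: decodes cleanly. VALID
Stream 3: error at byte offset 10. INVALID

Answer: yes yes no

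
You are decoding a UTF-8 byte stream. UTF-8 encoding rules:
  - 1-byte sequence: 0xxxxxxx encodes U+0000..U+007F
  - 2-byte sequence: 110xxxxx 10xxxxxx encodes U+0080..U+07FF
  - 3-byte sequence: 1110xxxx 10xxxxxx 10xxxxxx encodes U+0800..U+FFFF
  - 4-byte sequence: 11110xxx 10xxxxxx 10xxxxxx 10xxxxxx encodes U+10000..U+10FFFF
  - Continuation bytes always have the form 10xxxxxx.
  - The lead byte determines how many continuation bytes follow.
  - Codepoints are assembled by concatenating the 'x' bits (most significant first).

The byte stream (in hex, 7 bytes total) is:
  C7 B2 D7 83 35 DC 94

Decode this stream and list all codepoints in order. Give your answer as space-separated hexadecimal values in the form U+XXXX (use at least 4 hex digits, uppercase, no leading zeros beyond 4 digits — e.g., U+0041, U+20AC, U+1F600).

Answer: U+01F2 U+05C3 U+0035 U+0714

Derivation:
Byte[0]=C7: 2-byte lead, need 1 cont bytes. acc=0x7
Byte[1]=B2: continuation. acc=(acc<<6)|0x32=0x1F2
Completed: cp=U+01F2 (starts at byte 0)
Byte[2]=D7: 2-byte lead, need 1 cont bytes. acc=0x17
Byte[3]=83: continuation. acc=(acc<<6)|0x03=0x5C3
Completed: cp=U+05C3 (starts at byte 2)
Byte[4]=35: 1-byte ASCII. cp=U+0035
Byte[5]=DC: 2-byte lead, need 1 cont bytes. acc=0x1C
Byte[6]=94: continuation. acc=(acc<<6)|0x14=0x714
Completed: cp=U+0714 (starts at byte 5)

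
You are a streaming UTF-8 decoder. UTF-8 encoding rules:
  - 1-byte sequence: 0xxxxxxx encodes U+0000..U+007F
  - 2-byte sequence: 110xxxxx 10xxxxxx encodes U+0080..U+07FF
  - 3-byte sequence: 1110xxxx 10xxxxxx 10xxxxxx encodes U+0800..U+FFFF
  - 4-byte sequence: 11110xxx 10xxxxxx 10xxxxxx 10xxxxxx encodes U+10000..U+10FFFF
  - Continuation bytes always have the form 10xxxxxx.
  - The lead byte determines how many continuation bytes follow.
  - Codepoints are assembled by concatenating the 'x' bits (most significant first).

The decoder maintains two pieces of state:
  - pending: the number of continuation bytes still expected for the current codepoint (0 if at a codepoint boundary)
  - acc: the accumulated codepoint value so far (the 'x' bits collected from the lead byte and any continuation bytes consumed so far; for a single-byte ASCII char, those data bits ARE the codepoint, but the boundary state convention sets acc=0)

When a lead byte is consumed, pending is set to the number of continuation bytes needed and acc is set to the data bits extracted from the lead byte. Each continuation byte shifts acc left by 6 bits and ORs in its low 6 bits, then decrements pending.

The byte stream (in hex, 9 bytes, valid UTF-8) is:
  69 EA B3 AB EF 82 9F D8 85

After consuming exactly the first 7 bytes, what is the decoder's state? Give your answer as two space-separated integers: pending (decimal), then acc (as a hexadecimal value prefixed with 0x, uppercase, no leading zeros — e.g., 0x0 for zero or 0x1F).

Answer: 0 0xF09F

Derivation:
Byte[0]=69: 1-byte. pending=0, acc=0x0
Byte[1]=EA: 3-byte lead. pending=2, acc=0xA
Byte[2]=B3: continuation. acc=(acc<<6)|0x33=0x2B3, pending=1
Byte[3]=AB: continuation. acc=(acc<<6)|0x2B=0xACEB, pending=0
Byte[4]=EF: 3-byte lead. pending=2, acc=0xF
Byte[5]=82: continuation. acc=(acc<<6)|0x02=0x3C2, pending=1
Byte[6]=9F: continuation. acc=(acc<<6)|0x1F=0xF09F, pending=0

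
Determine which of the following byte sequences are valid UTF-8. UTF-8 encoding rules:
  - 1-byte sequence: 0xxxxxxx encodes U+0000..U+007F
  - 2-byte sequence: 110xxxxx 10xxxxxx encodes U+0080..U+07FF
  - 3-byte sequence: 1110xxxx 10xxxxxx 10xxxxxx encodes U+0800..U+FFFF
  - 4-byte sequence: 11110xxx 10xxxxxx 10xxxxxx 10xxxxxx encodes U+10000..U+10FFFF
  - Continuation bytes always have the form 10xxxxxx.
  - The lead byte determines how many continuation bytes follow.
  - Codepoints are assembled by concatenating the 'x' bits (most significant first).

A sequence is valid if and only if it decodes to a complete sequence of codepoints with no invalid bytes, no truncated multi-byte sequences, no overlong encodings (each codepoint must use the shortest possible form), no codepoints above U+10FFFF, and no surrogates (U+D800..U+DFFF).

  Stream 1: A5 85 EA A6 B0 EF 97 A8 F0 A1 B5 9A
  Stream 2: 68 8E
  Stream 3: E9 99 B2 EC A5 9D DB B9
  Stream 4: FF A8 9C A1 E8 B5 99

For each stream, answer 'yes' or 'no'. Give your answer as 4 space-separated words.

Answer: no no yes no

Derivation:
Stream 1: error at byte offset 0. INVALID
Stream 2: error at byte offset 1. INVALID
Stream 3: decodes cleanly. VALID
Stream 4: error at byte offset 0. INVALID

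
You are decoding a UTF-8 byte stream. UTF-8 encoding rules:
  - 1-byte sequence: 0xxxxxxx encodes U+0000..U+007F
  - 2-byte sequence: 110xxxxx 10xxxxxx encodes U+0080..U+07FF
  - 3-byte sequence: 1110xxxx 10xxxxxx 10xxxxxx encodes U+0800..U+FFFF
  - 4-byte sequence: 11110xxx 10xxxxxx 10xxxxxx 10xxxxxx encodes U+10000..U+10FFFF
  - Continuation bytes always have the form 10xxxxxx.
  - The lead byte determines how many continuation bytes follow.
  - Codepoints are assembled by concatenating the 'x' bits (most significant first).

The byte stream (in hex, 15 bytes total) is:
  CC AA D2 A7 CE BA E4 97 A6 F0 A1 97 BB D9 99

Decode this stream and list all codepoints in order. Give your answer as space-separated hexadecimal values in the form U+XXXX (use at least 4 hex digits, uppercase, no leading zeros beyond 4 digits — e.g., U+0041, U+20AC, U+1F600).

Answer: U+032A U+04A7 U+03BA U+45E6 U+215FB U+0659

Derivation:
Byte[0]=CC: 2-byte lead, need 1 cont bytes. acc=0xC
Byte[1]=AA: continuation. acc=(acc<<6)|0x2A=0x32A
Completed: cp=U+032A (starts at byte 0)
Byte[2]=D2: 2-byte lead, need 1 cont bytes. acc=0x12
Byte[3]=A7: continuation. acc=(acc<<6)|0x27=0x4A7
Completed: cp=U+04A7 (starts at byte 2)
Byte[4]=CE: 2-byte lead, need 1 cont bytes. acc=0xE
Byte[5]=BA: continuation. acc=(acc<<6)|0x3A=0x3BA
Completed: cp=U+03BA (starts at byte 4)
Byte[6]=E4: 3-byte lead, need 2 cont bytes. acc=0x4
Byte[7]=97: continuation. acc=(acc<<6)|0x17=0x117
Byte[8]=A6: continuation. acc=(acc<<6)|0x26=0x45E6
Completed: cp=U+45E6 (starts at byte 6)
Byte[9]=F0: 4-byte lead, need 3 cont bytes. acc=0x0
Byte[10]=A1: continuation. acc=(acc<<6)|0x21=0x21
Byte[11]=97: continuation. acc=(acc<<6)|0x17=0x857
Byte[12]=BB: continuation. acc=(acc<<6)|0x3B=0x215FB
Completed: cp=U+215FB (starts at byte 9)
Byte[13]=D9: 2-byte lead, need 1 cont bytes. acc=0x19
Byte[14]=99: continuation. acc=(acc<<6)|0x19=0x659
Completed: cp=U+0659 (starts at byte 13)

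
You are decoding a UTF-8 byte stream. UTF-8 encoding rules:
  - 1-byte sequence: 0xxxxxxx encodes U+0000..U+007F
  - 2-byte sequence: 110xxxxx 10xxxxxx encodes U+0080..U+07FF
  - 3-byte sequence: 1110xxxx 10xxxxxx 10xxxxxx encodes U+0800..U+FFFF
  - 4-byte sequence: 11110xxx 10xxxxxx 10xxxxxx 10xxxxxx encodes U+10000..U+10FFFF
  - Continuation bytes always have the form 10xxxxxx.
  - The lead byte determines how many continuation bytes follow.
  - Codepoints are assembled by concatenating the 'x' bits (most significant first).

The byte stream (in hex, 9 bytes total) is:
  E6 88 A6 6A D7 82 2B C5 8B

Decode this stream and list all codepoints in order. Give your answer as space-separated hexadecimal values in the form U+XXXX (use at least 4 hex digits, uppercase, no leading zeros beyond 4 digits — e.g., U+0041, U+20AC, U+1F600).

Byte[0]=E6: 3-byte lead, need 2 cont bytes. acc=0x6
Byte[1]=88: continuation. acc=(acc<<6)|0x08=0x188
Byte[2]=A6: continuation. acc=(acc<<6)|0x26=0x6226
Completed: cp=U+6226 (starts at byte 0)
Byte[3]=6A: 1-byte ASCII. cp=U+006A
Byte[4]=D7: 2-byte lead, need 1 cont bytes. acc=0x17
Byte[5]=82: continuation. acc=(acc<<6)|0x02=0x5C2
Completed: cp=U+05C2 (starts at byte 4)
Byte[6]=2B: 1-byte ASCII. cp=U+002B
Byte[7]=C5: 2-byte lead, need 1 cont bytes. acc=0x5
Byte[8]=8B: continuation. acc=(acc<<6)|0x0B=0x14B
Completed: cp=U+014B (starts at byte 7)

Answer: U+6226 U+006A U+05C2 U+002B U+014B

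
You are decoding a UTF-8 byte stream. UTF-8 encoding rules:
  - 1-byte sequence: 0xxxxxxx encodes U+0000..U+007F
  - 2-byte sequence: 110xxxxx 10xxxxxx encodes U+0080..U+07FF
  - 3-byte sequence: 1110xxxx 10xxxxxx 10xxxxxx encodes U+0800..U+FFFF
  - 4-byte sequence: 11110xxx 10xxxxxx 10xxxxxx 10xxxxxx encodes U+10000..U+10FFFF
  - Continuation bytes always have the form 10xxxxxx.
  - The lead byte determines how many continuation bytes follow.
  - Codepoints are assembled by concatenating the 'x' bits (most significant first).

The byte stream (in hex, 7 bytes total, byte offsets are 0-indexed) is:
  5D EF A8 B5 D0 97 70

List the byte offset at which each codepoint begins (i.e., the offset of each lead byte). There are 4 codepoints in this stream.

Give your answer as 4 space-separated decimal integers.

Answer: 0 1 4 6

Derivation:
Byte[0]=5D: 1-byte ASCII. cp=U+005D
Byte[1]=EF: 3-byte lead, need 2 cont bytes. acc=0xF
Byte[2]=A8: continuation. acc=(acc<<6)|0x28=0x3E8
Byte[3]=B5: continuation. acc=(acc<<6)|0x35=0xFA35
Completed: cp=U+FA35 (starts at byte 1)
Byte[4]=D0: 2-byte lead, need 1 cont bytes. acc=0x10
Byte[5]=97: continuation. acc=(acc<<6)|0x17=0x417
Completed: cp=U+0417 (starts at byte 4)
Byte[6]=70: 1-byte ASCII. cp=U+0070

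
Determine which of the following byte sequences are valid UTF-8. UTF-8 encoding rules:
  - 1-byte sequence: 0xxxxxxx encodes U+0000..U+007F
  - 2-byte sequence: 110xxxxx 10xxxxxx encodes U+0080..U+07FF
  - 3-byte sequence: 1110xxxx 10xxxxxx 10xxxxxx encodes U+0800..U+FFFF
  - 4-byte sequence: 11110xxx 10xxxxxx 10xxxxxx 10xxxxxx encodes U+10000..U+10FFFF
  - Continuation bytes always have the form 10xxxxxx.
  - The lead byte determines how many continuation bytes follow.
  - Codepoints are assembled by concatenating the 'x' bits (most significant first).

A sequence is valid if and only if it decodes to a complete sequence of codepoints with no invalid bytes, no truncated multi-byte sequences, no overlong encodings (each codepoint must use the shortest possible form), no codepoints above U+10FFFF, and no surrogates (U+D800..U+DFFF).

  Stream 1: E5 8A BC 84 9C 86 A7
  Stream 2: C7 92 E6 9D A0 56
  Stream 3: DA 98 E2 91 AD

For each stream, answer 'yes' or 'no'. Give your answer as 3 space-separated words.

Stream 1: error at byte offset 3. INVALID
Stream 2: decodes cleanly. VALID
Stream 3: decodes cleanly. VALID

Answer: no yes yes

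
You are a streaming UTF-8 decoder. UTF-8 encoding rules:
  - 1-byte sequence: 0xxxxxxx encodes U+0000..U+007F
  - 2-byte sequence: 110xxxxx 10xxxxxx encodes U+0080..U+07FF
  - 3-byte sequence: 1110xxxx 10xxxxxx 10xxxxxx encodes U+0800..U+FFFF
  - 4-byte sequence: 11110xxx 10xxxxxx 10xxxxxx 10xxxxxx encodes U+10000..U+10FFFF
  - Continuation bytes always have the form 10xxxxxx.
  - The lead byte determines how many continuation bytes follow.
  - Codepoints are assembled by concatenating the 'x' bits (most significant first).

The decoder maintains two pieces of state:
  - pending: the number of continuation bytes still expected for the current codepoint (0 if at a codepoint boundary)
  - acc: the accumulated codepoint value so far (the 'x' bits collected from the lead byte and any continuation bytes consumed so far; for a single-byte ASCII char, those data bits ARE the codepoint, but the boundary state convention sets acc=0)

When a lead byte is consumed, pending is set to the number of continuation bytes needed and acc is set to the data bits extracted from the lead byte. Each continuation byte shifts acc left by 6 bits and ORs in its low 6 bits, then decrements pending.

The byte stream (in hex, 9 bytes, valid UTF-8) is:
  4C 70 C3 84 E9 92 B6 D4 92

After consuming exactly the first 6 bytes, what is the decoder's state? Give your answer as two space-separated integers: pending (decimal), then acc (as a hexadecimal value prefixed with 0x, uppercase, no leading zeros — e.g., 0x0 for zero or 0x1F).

Answer: 1 0x252

Derivation:
Byte[0]=4C: 1-byte. pending=0, acc=0x0
Byte[1]=70: 1-byte. pending=0, acc=0x0
Byte[2]=C3: 2-byte lead. pending=1, acc=0x3
Byte[3]=84: continuation. acc=(acc<<6)|0x04=0xC4, pending=0
Byte[4]=E9: 3-byte lead. pending=2, acc=0x9
Byte[5]=92: continuation. acc=(acc<<6)|0x12=0x252, pending=1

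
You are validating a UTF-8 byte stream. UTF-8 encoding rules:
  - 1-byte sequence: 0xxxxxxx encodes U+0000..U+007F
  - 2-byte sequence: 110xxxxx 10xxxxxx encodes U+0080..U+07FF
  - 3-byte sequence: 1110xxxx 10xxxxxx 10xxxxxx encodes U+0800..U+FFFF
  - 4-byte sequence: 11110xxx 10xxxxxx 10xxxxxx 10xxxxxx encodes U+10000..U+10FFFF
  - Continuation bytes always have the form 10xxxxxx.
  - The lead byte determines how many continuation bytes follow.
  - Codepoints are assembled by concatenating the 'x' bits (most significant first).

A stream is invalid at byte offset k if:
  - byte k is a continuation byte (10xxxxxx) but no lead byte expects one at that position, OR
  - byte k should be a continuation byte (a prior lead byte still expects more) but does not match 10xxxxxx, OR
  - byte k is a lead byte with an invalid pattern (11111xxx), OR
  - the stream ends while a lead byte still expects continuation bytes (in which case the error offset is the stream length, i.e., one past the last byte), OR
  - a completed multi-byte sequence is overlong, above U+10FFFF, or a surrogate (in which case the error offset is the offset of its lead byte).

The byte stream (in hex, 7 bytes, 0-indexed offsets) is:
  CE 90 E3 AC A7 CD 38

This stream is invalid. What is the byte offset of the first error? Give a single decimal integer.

Answer: 6

Derivation:
Byte[0]=CE: 2-byte lead, need 1 cont bytes. acc=0xE
Byte[1]=90: continuation. acc=(acc<<6)|0x10=0x390
Completed: cp=U+0390 (starts at byte 0)
Byte[2]=E3: 3-byte lead, need 2 cont bytes. acc=0x3
Byte[3]=AC: continuation. acc=(acc<<6)|0x2C=0xEC
Byte[4]=A7: continuation. acc=(acc<<6)|0x27=0x3B27
Completed: cp=U+3B27 (starts at byte 2)
Byte[5]=CD: 2-byte lead, need 1 cont bytes. acc=0xD
Byte[6]=38: expected 10xxxxxx continuation. INVALID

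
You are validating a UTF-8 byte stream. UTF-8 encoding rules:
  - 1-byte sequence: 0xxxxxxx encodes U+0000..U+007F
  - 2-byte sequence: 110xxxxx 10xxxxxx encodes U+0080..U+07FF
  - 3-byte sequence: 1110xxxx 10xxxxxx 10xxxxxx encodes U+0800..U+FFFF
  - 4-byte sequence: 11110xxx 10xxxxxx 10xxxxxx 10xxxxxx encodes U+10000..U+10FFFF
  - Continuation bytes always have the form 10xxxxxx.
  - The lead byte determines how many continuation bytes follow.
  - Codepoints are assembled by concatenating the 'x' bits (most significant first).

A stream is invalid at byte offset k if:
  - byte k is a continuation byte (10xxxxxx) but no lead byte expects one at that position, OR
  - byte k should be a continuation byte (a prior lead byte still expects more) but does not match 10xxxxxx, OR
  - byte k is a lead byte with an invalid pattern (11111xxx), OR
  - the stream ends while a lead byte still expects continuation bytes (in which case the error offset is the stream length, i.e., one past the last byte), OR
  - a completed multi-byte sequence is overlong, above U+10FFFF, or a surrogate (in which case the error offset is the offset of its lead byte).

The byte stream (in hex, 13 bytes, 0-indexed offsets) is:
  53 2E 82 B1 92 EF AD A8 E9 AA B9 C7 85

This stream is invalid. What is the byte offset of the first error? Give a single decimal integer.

Answer: 2

Derivation:
Byte[0]=53: 1-byte ASCII. cp=U+0053
Byte[1]=2E: 1-byte ASCII. cp=U+002E
Byte[2]=82: INVALID lead byte (not 0xxx/110x/1110/11110)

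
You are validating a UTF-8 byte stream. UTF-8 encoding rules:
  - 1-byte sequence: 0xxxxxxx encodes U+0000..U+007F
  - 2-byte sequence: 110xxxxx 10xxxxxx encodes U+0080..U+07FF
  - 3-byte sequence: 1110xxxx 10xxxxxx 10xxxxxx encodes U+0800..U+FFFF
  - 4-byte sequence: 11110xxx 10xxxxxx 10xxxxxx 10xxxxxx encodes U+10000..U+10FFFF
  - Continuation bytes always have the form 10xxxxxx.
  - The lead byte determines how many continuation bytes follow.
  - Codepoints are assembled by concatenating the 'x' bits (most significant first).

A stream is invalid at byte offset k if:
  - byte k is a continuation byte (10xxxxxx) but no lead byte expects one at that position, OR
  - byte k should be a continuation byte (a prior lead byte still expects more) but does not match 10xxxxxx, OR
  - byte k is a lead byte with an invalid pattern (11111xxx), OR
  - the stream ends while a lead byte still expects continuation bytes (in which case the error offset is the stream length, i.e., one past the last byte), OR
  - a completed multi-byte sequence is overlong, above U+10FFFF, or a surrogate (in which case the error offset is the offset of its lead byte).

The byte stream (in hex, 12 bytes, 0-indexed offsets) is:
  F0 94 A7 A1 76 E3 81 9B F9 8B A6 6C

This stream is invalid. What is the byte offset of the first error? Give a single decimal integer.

Answer: 8

Derivation:
Byte[0]=F0: 4-byte lead, need 3 cont bytes. acc=0x0
Byte[1]=94: continuation. acc=(acc<<6)|0x14=0x14
Byte[2]=A7: continuation. acc=(acc<<6)|0x27=0x527
Byte[3]=A1: continuation. acc=(acc<<6)|0x21=0x149E1
Completed: cp=U+149E1 (starts at byte 0)
Byte[4]=76: 1-byte ASCII. cp=U+0076
Byte[5]=E3: 3-byte lead, need 2 cont bytes. acc=0x3
Byte[6]=81: continuation. acc=(acc<<6)|0x01=0xC1
Byte[7]=9B: continuation. acc=(acc<<6)|0x1B=0x305B
Completed: cp=U+305B (starts at byte 5)
Byte[8]=F9: INVALID lead byte (not 0xxx/110x/1110/11110)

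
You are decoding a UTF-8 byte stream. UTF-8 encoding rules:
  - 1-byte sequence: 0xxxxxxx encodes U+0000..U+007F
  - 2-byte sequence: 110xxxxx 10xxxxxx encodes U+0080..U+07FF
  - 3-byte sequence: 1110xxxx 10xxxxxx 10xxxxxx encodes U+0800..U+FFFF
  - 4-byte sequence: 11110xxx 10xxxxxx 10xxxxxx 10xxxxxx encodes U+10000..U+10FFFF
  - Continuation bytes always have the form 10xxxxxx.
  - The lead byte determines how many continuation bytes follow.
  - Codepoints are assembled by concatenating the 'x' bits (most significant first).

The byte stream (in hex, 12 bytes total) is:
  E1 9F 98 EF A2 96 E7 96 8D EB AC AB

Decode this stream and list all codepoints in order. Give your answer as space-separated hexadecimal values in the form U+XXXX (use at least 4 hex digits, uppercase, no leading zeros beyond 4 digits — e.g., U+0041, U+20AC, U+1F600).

Answer: U+17D8 U+F896 U+758D U+BB2B

Derivation:
Byte[0]=E1: 3-byte lead, need 2 cont bytes. acc=0x1
Byte[1]=9F: continuation. acc=(acc<<6)|0x1F=0x5F
Byte[2]=98: continuation. acc=(acc<<6)|0x18=0x17D8
Completed: cp=U+17D8 (starts at byte 0)
Byte[3]=EF: 3-byte lead, need 2 cont bytes. acc=0xF
Byte[4]=A2: continuation. acc=(acc<<6)|0x22=0x3E2
Byte[5]=96: continuation. acc=(acc<<6)|0x16=0xF896
Completed: cp=U+F896 (starts at byte 3)
Byte[6]=E7: 3-byte lead, need 2 cont bytes. acc=0x7
Byte[7]=96: continuation. acc=(acc<<6)|0x16=0x1D6
Byte[8]=8D: continuation. acc=(acc<<6)|0x0D=0x758D
Completed: cp=U+758D (starts at byte 6)
Byte[9]=EB: 3-byte lead, need 2 cont bytes. acc=0xB
Byte[10]=AC: continuation. acc=(acc<<6)|0x2C=0x2EC
Byte[11]=AB: continuation. acc=(acc<<6)|0x2B=0xBB2B
Completed: cp=U+BB2B (starts at byte 9)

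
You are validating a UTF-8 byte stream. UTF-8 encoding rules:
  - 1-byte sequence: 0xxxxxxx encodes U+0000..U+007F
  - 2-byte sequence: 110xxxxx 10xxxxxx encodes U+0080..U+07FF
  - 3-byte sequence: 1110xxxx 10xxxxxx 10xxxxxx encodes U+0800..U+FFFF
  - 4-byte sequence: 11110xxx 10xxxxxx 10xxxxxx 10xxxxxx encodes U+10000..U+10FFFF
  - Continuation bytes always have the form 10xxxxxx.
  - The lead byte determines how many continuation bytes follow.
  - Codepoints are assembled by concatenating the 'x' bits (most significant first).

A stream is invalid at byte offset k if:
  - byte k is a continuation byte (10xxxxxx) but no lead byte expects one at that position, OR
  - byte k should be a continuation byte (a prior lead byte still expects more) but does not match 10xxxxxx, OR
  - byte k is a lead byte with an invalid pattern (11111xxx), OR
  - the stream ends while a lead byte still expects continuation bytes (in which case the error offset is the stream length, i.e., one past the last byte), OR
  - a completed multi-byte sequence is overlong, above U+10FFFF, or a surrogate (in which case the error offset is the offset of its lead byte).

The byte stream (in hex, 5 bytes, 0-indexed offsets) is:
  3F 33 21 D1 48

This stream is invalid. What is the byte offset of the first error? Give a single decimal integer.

Answer: 4

Derivation:
Byte[0]=3F: 1-byte ASCII. cp=U+003F
Byte[1]=33: 1-byte ASCII. cp=U+0033
Byte[2]=21: 1-byte ASCII. cp=U+0021
Byte[3]=D1: 2-byte lead, need 1 cont bytes. acc=0x11
Byte[4]=48: expected 10xxxxxx continuation. INVALID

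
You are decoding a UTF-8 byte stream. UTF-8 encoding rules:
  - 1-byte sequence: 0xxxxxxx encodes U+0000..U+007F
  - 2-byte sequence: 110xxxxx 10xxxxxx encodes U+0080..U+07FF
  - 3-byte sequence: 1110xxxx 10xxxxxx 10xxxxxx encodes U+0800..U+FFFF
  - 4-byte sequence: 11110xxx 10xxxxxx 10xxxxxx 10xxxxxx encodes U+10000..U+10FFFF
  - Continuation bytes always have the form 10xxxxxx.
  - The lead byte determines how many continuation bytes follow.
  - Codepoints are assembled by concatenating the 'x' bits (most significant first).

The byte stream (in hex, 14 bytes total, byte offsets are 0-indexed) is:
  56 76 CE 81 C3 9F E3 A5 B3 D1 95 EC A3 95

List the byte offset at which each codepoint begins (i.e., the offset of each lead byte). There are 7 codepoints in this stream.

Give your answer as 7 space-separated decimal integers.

Byte[0]=56: 1-byte ASCII. cp=U+0056
Byte[1]=76: 1-byte ASCII. cp=U+0076
Byte[2]=CE: 2-byte lead, need 1 cont bytes. acc=0xE
Byte[3]=81: continuation. acc=(acc<<6)|0x01=0x381
Completed: cp=U+0381 (starts at byte 2)
Byte[4]=C3: 2-byte lead, need 1 cont bytes. acc=0x3
Byte[5]=9F: continuation. acc=(acc<<6)|0x1F=0xDF
Completed: cp=U+00DF (starts at byte 4)
Byte[6]=E3: 3-byte lead, need 2 cont bytes. acc=0x3
Byte[7]=A5: continuation. acc=(acc<<6)|0x25=0xE5
Byte[8]=B3: continuation. acc=(acc<<6)|0x33=0x3973
Completed: cp=U+3973 (starts at byte 6)
Byte[9]=D1: 2-byte lead, need 1 cont bytes. acc=0x11
Byte[10]=95: continuation. acc=(acc<<6)|0x15=0x455
Completed: cp=U+0455 (starts at byte 9)
Byte[11]=EC: 3-byte lead, need 2 cont bytes. acc=0xC
Byte[12]=A3: continuation. acc=(acc<<6)|0x23=0x323
Byte[13]=95: continuation. acc=(acc<<6)|0x15=0xC8D5
Completed: cp=U+C8D5 (starts at byte 11)

Answer: 0 1 2 4 6 9 11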